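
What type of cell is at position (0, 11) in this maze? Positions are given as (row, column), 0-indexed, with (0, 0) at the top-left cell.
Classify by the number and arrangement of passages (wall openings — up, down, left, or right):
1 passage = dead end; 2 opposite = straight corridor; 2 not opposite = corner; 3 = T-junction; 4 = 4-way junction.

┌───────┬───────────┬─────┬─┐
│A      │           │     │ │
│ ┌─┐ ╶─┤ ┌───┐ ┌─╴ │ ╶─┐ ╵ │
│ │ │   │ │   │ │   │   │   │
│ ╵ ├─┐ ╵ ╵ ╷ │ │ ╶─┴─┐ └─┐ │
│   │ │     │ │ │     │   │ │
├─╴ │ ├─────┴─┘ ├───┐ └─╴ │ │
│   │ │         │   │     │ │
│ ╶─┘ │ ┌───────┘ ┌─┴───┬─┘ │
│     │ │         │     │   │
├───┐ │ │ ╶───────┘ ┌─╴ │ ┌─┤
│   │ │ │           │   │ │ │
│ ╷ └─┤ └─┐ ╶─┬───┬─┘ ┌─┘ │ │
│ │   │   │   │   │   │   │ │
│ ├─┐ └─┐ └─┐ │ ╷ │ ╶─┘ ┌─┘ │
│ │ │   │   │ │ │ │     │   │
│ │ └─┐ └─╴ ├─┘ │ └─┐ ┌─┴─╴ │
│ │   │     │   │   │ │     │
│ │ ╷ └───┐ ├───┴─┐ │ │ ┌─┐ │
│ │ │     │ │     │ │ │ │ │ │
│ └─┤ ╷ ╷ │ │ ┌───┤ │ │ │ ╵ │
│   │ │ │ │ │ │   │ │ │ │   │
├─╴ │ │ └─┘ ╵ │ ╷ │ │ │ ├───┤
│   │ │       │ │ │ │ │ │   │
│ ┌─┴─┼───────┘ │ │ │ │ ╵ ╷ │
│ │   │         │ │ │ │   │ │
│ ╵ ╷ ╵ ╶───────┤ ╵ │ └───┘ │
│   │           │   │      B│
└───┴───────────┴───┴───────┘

Checking cell at (0, 11):
Number of passages: 2
Cell type: straight corridor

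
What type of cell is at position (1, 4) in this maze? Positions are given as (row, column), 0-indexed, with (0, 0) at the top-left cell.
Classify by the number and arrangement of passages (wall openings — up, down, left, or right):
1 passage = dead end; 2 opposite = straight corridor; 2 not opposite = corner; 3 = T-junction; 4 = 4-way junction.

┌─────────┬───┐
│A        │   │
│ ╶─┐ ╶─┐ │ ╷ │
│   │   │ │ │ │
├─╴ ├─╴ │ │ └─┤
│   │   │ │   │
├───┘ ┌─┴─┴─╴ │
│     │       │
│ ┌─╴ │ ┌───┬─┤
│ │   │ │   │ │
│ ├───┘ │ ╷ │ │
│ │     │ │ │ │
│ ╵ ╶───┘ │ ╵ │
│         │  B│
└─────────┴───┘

Checking cell at (1, 4):
Number of passages: 2
Cell type: straight corridor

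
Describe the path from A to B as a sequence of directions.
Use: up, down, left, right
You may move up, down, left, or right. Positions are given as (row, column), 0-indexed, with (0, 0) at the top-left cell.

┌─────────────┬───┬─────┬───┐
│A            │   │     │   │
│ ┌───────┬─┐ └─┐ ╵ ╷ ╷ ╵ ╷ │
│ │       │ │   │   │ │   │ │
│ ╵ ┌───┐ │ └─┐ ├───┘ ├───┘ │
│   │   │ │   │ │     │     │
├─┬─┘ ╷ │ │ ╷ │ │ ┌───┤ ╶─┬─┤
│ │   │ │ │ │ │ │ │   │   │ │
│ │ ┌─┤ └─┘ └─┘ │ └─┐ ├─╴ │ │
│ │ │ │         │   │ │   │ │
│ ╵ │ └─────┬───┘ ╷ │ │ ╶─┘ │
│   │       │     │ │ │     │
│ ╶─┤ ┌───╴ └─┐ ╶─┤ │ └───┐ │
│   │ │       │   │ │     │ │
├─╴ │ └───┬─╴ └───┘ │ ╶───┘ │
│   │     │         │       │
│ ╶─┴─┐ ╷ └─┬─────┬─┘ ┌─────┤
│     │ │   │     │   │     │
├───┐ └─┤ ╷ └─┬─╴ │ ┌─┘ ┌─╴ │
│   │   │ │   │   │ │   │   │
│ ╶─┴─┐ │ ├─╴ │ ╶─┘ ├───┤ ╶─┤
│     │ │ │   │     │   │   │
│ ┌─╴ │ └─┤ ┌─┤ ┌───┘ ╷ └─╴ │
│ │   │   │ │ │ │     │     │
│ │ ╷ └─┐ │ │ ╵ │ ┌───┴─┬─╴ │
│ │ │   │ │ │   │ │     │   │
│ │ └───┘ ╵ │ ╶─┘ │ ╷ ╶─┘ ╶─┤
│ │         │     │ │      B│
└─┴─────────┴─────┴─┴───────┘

Finding the path and converting it to directions:
Path through cells: (0,0) → (0,1) → (0,2) → (0,3) → (0,4) → (0,5) → (0,6) → (1,6) → (1,7) → (2,7) → (3,7) → (4,7) → (4,6) → (4,5) → (4,4) → (4,3) → (3,3) → (2,3) → (2,2) → (3,2) → (3,1) → (4,1) → (5,1) → (5,0) → (6,0) → (6,1) → (7,1) → (7,0) → (8,0) → (8,1) → (8,2) → (9,2) → (9,3) → (10,3) → (11,3) → (11,4) → (12,4) → (13,4) → (13,5) → (12,5) → (11,5) → (10,5) → (10,6) → (9,6) → (9,5) → (8,5) → (8,4) → (7,4) → (7,3) → (7,2) → (6,2) → (5,2) → (5,3) → (5,4) → (5,5) → (6,5) → (6,6) → (7,6) → (7,7) → (7,8) → (7,9) → (6,9) → (5,9) → (4,9) → (4,8) → (3,8) → (2,8) → (2,9) → (2,10) → (1,10) → (0,10) → (0,11) → (1,11) → (1,12) → (0,12) → (0,13) → (1,13) → (2,13) → (2,12) → (2,11) → (3,11) → (3,12) → (4,12) → (4,11) → (5,11) → (5,12) → (5,13) → (6,13) → (7,13) → (7,12) → (7,11) → (7,10) → (8,10) → (8,9) → (9,9) → (10,9) → (10,8) → (10,7) → (11,7) → (12,7) → (12,6) → (13,6) → (13,7) → (13,8) → (12,8) → (11,8) → (11,9) → (11,10) → (10,10) → (10,11) → (11,11) → (11,12) → (11,13) → (12,13) → (12,12) → (13,12) → (13,13)
Directions: right, right, right, right, right, right, down, right, down, down, down, left, left, left, left, up, up, left, down, left, down, down, left, down, right, down, left, down, right, right, down, right, down, down, right, down, down, right, up, up, up, right, up, left, up, left, up, left, left, up, up, right, right, right, down, right, down, right, right, right, up, up, up, left, up, up, right, right, up, up, right, down, right, up, right, down, down, left, left, down, right, down, left, down, right, right, down, down, left, left, left, down, left, down, down, left, left, down, down, left, down, right, right, up, up, right, right, up, right, down, right, right, down, left, down, right

Solution:

┌─────────────┬───┬─────┬───┐
│A → → → → → ↓│   │  ↱ ↓│↱ ↓│
│ ┌───────┬─┐ └─┐ ╵ ╷ ╷ ╵ ╷ │
│ │       │ │↳ ↓│   │↑│↳ ↑│↓│
│ ╵ ┌───┐ │ └─┐ ├───┘ ├───┘ │
│   │↓ ↰│ │   │↓│↱ → ↑│↓ ← ↲│
├─┬─┘ ╷ │ │ ╷ │ │ ┌───┤ ╶─┬─┤
│ │↓ ↲│↑│ │ │ │↓│↑│   │↳ ↓│ │
│ │ ┌─┤ └─┘ └─┘ │ └─┐ ├─╴ │ │
│ │↓│ │↑ ← ← ← ↲│↑ ↰│ │↓ ↲│ │
│ ╵ │ └─────┬───┘ ╷ │ │ ╶─┘ │
│↓ ↲│↱ → → ↓│     │↑│ │↳ → ↓│
│ ╶─┤ ┌───╴ └─┐ ╶─┤ │ └───┐ │
│↳ ↓│↑│    ↳ ↓│   │↑│     │↓│
├─╴ │ └───┬─╴ └───┘ │ ╶───┘ │
│↓ ↲│↑ ← ↰│  ↳ → → ↑│↓ ← ← ↲│
│ ╶─┴─┐ ╷ └─┬─────┬─┘ ┌─────┤
│↳ → ↓│ │↑ ↰│     │↓ ↲│     │
├───┐ └─┤ ╷ └─┬─╴ │ ┌─┘ ┌─╴ │
│   │↳ ↓│ │↑ ↰│   │↓│   │   │
│ ╶─┴─┐ │ ├─╴ │ ╶─┘ ├───┤ ╶─┤
│     │↓│ │↱ ↑│↓ ← ↲│↱ ↓│   │
│ ┌─╴ │ └─┤ ┌─┤ ┌───┘ ╷ └─╴ │
│ │   │↳ ↓│↑│ │↓│↱ → ↑│↳ → ↓│
│ │ ╷ └─┐ │ │ ╵ │ ┌───┴─┬─╴ │
│ │ │   │↓│↑│↓ ↲│↑│     │↓ ↲│
│ │ └───┘ ╵ │ ╶─┘ │ ╷ ╶─┘ ╶─┤
│ │      ↳ ↑│↳ → ↑│ │    ↳ B│
└─┴─────────┴─────┴─┴───────┘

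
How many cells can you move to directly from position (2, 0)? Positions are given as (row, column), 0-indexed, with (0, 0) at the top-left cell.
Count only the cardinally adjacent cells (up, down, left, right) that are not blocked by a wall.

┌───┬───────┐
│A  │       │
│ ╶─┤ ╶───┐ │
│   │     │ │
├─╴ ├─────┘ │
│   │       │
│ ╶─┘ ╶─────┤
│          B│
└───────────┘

Checking passable neighbors of (2, 0):
Neighbors: (3, 0), (2, 1)
Count: 2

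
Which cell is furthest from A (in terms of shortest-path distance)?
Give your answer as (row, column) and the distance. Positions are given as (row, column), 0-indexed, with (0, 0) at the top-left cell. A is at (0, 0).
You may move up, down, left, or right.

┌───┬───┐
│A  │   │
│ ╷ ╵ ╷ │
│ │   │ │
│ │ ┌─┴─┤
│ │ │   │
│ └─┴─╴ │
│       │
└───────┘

Computing BFS distances from A to all cells:
Furthest cell: (2, 2)
Distance: 8 steps

Path from A to the furthest cell:

┌───┬───┐
│A  │   │
│ ╷ ╵ ╷ │
│↓│   │ │
│ │ ┌─┴─┤
│↓│ │B ↰│
│ └─┴─╴ │
│↳ → → ↑│
└───────┘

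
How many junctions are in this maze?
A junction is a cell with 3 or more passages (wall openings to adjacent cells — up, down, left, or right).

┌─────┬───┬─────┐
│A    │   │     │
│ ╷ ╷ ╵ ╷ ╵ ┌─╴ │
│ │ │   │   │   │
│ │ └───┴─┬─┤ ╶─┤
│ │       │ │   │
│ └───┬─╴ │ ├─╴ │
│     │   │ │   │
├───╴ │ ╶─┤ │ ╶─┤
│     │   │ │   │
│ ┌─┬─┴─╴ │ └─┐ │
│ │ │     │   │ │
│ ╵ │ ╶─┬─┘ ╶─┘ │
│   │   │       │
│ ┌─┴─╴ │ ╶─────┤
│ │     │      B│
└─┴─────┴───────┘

Checking each cell for number of passages:

Junctions found (3+ passages):
  (0, 1): 3 passages
  (5, 5): 3 passages
  (6, 0): 3 passages
  (6, 5): 3 passages
Total junctions: 4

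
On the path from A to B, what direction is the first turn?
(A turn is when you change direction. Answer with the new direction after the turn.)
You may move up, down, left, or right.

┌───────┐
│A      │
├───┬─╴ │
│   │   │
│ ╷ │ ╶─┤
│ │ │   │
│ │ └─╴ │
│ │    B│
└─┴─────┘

Directions: right, right, right, down, left, down, right, down
First turn direction: down

Solution:

┌───────┐
│A → → ↓│
├───┬─╴ │
│   │↓ ↲│
│ ╷ │ ╶─┤
│ │ │↳ ↓│
│ │ └─╴ │
│ │    B│
└─┴─────┘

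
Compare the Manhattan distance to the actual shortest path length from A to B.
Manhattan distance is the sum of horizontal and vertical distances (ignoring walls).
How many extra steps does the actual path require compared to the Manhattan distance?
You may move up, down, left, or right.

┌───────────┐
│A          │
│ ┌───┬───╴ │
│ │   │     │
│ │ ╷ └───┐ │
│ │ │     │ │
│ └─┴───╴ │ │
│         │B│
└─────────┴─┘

Manhattan distance: |3 - 0| + |5 - 0| = 8
Actual path length: 8
Extra steps: 8 - 8 = 0

Solution:

┌───────────┐
│A → → → → ↓│
│ ┌───┬───╴ │
│ │   │    ↓│
│ │ ╷ └───┐ │
│ │ │     │↓│
│ └─┴───╴ │ │
│         │B│
└─────────┴─┘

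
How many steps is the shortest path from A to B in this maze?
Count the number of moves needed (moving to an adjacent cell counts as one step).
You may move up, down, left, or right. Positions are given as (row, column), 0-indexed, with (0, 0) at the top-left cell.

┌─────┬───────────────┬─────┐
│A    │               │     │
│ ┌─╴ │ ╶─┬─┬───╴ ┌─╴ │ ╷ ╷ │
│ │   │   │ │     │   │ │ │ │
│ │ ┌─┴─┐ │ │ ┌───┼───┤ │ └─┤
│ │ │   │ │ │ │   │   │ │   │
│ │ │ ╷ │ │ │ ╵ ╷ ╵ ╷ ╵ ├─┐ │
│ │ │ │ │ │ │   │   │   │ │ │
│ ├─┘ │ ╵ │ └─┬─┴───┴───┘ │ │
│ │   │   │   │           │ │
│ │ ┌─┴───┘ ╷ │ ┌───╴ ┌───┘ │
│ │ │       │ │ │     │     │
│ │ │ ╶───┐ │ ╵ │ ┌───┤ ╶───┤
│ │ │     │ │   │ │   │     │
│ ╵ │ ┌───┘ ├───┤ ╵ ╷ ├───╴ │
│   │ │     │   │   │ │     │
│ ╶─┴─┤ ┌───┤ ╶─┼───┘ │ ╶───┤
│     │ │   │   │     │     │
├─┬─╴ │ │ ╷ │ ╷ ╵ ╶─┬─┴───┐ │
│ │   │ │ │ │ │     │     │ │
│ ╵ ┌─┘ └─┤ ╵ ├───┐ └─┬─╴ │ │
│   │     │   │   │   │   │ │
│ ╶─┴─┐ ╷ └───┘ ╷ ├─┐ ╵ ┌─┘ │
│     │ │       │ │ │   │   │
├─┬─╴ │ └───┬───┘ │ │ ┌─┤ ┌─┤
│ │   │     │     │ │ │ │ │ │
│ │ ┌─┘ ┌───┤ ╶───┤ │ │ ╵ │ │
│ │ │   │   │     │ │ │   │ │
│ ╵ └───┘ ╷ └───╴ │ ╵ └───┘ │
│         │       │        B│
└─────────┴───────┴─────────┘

Using BFS to find shortest path:
Start: (0, 0), End: (14, 13)
Path found:
(0,0) → (1,0) → (2,0) → (3,0) → (4,0) → (5,0) → (6,0) → (7,0) → (8,0) → (8,1) → (8,2) → (9,2) → (9,1) → (10,1) → (10,0) → (11,0) → (11,1) → (11,2) → (12,2) → (12,1) → (13,1) → (14,1) → (14,2) → (14,3) → (14,4) → (13,4) → (13,5) → (14,5) → (14,6) → (14,7) → (14,8) → (13,8) → (13,7) → (13,6) → (12,6) → (12,7) → (12,8) → (11,8) → (10,8) → (10,7) → (11,7) → (11,6) → (11,5) → (11,4) → (10,4) → (10,3) → (9,3) → (8,3) → (7,3) → (7,4) → (7,5) → (6,5) → (5,5) → (4,5) → (4,6) → (5,6) → (6,6) → (6,7) → (5,7) → (4,7) → (4,8) → (4,9) → (4,10) → (5,10) → (5,9) → (5,8) → (6,8) → (7,8) → (7,9) → (6,9) → (6,10) → (7,10) → (8,10) → (8,9) → (8,8) → (9,8) → (9,9) → (10,9) → (10,10) → (11,10) → (12,10) → (13,10) → (14,10) → (14,11) → (14,12) → (14,13)
Number of steps: 85

Solution:

┌─────┬───────────────┬─────┐
│A    │               │     │
│ ┌─╴ │ ╶─┬─┬───╴ ┌─╴ │ ╷ ╷ │
│↓│   │   │ │     │   │ │ │ │
│ │ ┌─┴─┐ │ │ ┌───┼───┤ │ └─┤
│↓│ │   │ │ │ │   │   │ │   │
│ │ │ ╷ │ │ │ ╵ ╷ ╵ ╷ ╵ ├─┐ │
│↓│ │ │ │ │ │   │   │   │ │ │
│ ├─┘ │ ╵ │ └─┬─┴───┴───┘ │ │
│↓│   │   │↱ ↓│↱ → → ↓    │ │
│ │ ┌─┴───┘ ╷ │ ┌───╴ ┌───┘ │
│↓│ │      ↑│↓│↑│↓ ← ↲│     │
│ │ │ ╶───┐ │ ╵ │ ┌───┤ ╶───┤
│↓│ │     │↑│↳ ↑│↓│↱ ↓│     │
│ ╵ │ ┌───┘ ├───┤ ╵ ╷ ├───╴ │
│↓  │ │↱ → ↑│   │↳ ↑│↓│     │
│ ╶─┴─┤ ┌───┤ ╶─┼───┘ │ ╶───┤
│↳ → ↓│↑│   │   │↓ ← ↲│     │
├─┬─╴ │ │ ╷ │ ╷ ╵ ╶─┬─┴───┐ │
│ │↓ ↲│↑│ │ │ │  ↳ ↓│     │ │
│ ╵ ┌─┘ └─┤ ╵ ├───┐ └─┬─╴ │ │
│↓ ↲│  ↑ ↰│   │↓ ↰│↳ ↓│   │ │
│ ╶─┴─┐ ╷ └───┘ ╷ ├─┐ ╵ ┌─┘ │
│↳ → ↓│ │↑ ← ← ↲│↑│ │↓  │   │
├─┬─╴ │ └───┬───┘ │ │ ┌─┤ ┌─┤
│ │↓ ↲│     │↱ → ↑│ │↓│ │ │ │
│ │ ┌─┘ ┌───┤ ╶───┤ │ │ ╵ │ │
│ │↓│   │↱ ↓│↑ ← ↰│ │↓│   │ │
│ ╵ └───┘ ╷ └───╴ │ ╵ └───┘ │
│  ↳ → → ↑│↳ → → ↑│  ↳ → → B│
└─────────┴───────┴─────────┘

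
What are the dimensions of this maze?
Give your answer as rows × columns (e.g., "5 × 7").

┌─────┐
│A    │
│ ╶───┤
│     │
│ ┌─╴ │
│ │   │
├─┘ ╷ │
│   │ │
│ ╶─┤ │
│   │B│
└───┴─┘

Counting the maze dimensions:
Rows (vertical): 5
Columns (horizontal): 3
Dimensions: 5 × 3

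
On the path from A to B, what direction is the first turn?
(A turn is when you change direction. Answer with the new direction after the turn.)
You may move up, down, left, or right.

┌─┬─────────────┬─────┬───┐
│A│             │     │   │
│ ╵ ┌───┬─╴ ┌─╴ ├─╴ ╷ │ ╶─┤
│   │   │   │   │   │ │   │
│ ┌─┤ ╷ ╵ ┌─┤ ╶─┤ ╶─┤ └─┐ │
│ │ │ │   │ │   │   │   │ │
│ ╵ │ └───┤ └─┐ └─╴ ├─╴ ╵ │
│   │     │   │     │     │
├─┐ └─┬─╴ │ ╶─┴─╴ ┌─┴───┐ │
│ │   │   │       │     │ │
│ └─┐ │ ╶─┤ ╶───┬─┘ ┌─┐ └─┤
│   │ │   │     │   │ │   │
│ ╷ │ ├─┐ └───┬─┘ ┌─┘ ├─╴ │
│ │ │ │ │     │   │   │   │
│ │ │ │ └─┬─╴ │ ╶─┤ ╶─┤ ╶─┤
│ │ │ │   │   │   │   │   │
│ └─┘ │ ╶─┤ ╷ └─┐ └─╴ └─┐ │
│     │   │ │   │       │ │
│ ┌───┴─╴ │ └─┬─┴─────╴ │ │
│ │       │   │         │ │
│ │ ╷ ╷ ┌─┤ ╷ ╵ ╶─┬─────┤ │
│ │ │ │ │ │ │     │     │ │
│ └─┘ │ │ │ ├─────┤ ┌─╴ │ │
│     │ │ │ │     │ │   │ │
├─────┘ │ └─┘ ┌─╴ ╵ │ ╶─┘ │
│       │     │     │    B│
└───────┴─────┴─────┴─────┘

Directions: down, right, up, right, right, right, right, down, left, down, left, up, left, down, down, right, right, down, left, down, right, down, right, right, down, left, down, down, right, down, right, up, right, right, right, right, up, left, left, left, up, left, up, right, up, right, up, right, right, down, right, down, left, down, right, down, down, down, down, down
First turn direction: right

Solution:

┌─┬─────────────┬─────┬───┐
│A│↱ → → → ↓    │     │   │
│ ╵ ┌───┬─╴ ┌─╴ ├─╴ ╷ │ ╶─┤
│↳ ↑│↓ ↰│↓ ↲│   │   │ │   │
│ ┌─┤ ╷ ╵ ┌─┤ ╶─┤ ╶─┤ └─┐ │
│ │ │↓│↑ ↲│ │   │   │   │ │
│ ╵ │ └───┤ └─┐ └─╴ ├─╴ ╵ │
│   │↳ → ↓│   │     │     │
├─┐ └─┬─╴ │ ╶─┴─╴ ┌─┴───┐ │
│ │   │↓ ↲│       │↱ → ↓│ │
│ └─┐ │ ╶─┤ ╶───┬─┘ ┌─┐ └─┤
│   │ │↳ ↓│     │↱ ↑│ │↳ ↓│
│ ╷ │ ├─┐ └───┬─┘ ┌─┘ ├─╴ │
│ │ │ │ │↳ → ↓│↱ ↑│   │↓ ↲│
│ │ │ │ └─┬─╴ │ ╶─┤ ╶─┤ ╶─┤
│ │ │ │   │↓ ↲│↑ ↰│   │↳ ↓│
│ └─┘ │ ╶─┤ ╷ └─┐ └─╴ └─┐ │
│     │   │↓│   │↑ ← ← ↰│↓│
│ ┌───┴─╴ │ └─┬─┴─────╴ │ │
│ │       │↳ ↓│↱ → → → ↑│↓│
│ │ ╷ ╷ ┌─┤ ╷ ╵ ╶─┬─────┤ │
│ │ │ │ │ │ │↳ ↑  │     │↓│
│ └─┘ │ │ │ ├─────┤ ┌─╴ │ │
│     │ │ │ │     │ │   │↓│
├─────┘ │ └─┘ ┌─╴ ╵ │ ╶─┘ │
│       │     │     │    B│
└───────┴─────┴─────┴─────┘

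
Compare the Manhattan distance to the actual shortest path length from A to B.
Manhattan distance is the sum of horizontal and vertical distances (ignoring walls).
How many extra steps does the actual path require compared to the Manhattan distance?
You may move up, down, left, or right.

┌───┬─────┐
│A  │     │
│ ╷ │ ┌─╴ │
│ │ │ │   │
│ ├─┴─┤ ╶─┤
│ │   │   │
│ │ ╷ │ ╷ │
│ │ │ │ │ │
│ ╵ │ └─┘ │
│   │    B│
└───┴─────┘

Manhattan distance: |4 - 0| + |4 - 0| = 8
Actual path length: 12
Extra steps: 12 - 8 = 4

Solution:

┌───┬─────┐
│A  │     │
│ ╷ │ ┌─╴ │
│↓│ │ │   │
│ ├─┴─┤ ╶─┤
│↓│↱ ↓│   │
│ │ ╷ │ ╷ │
│↓│↑│↓│ │ │
│ ╵ │ └─┘ │
│↳ ↑│↳ → B│
└───┴─────┘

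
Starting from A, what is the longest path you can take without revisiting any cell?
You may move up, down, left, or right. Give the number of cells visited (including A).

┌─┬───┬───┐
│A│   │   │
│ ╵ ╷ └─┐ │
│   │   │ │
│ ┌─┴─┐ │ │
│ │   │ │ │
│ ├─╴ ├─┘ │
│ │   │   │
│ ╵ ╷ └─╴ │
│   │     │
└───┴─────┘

Finding longest simple path using DFS:
Start: (0, 0)
Longest path visits 16 cells
Path: A → down → down → down → down → right → up → right → down → right → right → up → up → up → up → left

Solution:

┌─┬───┬───┐
│A│   │B ↰│
│ ╵ ╷ └─┐ │
│↓  │   │↑│
│ ┌─┴─┐ │ │
│↓│   │ │↑│
│ ├─╴ ├─┘ │
│↓│↱ ↓│  ↑│
│ ╵ ╷ └─╴ │
│↳ ↑│↳ → ↑│
└───┴─────┘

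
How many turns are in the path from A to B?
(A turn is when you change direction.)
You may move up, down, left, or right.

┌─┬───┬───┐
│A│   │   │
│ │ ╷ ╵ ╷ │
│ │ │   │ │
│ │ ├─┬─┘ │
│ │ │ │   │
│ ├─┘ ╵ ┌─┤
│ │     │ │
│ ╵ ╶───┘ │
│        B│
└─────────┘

Directions: down, down, down, down, right, right, right, right
Number of turns: 1

Solution:

┌─┬───┬───┐
│A│   │   │
│ │ ╷ ╵ ╷ │
│↓│ │   │ │
│ │ ├─┬─┘ │
│↓│ │ │   │
│ ├─┘ ╵ ┌─┤
│↓│     │ │
│ ╵ ╶───┘ │
│↳ → → → B│
└─────────┘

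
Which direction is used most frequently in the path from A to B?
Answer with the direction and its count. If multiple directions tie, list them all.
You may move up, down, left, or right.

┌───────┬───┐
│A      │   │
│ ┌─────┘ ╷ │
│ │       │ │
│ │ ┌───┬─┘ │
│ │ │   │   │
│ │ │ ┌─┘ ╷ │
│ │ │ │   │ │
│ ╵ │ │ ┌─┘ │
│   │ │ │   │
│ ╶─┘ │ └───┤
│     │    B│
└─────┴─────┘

Directions: down, down, down, down, right, up, up, up, right, right, right, up, right, down, down, left, down, left, down, down, right, right
Counts: {'down': 9, 'right': 7, 'up': 4, 'left': 2}
Most common: down (9 times)

Solution:

┌───────┬───┐
│A      │↱ ↓│
│ ┌─────┘ ╷ │
│↓│↱ → → ↑│↓│
│ │ ┌───┬─┘ │
│↓│↑│   │↓ ↲│
│ │ │ ┌─┘ ╷ │
│↓│↑│ │↓ ↲│ │
│ ╵ │ │ ┌─┘ │
│↳ ↑│ │↓│   │
│ ╶─┘ │ └───┤
│     │↳ → B│
└─────┴─────┘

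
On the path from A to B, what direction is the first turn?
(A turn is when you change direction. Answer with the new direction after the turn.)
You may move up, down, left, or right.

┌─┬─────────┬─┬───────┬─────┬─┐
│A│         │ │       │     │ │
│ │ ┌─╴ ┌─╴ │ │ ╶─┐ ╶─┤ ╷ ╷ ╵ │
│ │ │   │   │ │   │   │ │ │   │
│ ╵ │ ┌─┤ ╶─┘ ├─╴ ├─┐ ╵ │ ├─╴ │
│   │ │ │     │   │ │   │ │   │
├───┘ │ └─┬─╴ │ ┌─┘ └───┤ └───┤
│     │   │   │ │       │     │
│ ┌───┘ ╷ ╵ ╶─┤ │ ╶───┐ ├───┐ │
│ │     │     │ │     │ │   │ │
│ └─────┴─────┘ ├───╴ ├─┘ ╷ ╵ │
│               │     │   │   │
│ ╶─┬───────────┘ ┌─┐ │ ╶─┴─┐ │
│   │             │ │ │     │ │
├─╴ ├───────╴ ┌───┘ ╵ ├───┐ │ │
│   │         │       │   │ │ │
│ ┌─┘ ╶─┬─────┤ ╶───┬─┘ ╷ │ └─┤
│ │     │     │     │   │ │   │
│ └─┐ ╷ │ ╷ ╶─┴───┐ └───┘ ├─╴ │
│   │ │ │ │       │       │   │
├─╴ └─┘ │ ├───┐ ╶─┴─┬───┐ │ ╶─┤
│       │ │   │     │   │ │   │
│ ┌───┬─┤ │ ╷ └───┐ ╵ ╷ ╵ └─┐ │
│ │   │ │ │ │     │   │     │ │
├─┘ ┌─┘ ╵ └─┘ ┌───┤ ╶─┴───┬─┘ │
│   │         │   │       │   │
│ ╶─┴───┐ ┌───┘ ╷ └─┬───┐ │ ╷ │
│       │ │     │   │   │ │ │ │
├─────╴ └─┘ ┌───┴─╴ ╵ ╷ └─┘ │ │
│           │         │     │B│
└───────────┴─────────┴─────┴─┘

Directions: down, down, right, up, up, right, right, down, left, down, down, left, left, down, down, right, right, right, right, right, right, right, up, up, up, right, up, left, up, right, right, down, right, down, right, up, up, right, down, down, down, right, right, down, down, left, up, left, down, left, down, right, right, down, down, right, down, left, down, right, down, down, down, down
First turn direction: right

Solution:

┌─┬─────────┬─┬───────┬─────┬─┐
│A│↱ → ↓    │ │↱ → ↓  │↱ ↓  │ │
│ │ ┌─╴ ┌─╴ │ │ ╶─┐ ╶─┤ ╷ ╷ ╵ │
│↓│↑│↓ ↲│   │ │↑ ↰│↳ ↓│↑│↓│   │
│ ╵ │ ┌─┤ ╶─┘ ├─╴ ├─┐ ╵ │ ├─╴ │
│↳ ↑│↓│ │     │↱ ↑│ │↳ ↑│↓│   │
├───┘ │ └─┬─╴ │ ┌─┘ └───┤ └───┤
│↓ ← ↲│   │   │↑│       │↳ → ↓│
│ ┌───┘ ╷ ╵ ╶─┤ │ ╶───┐ ├───┐ │
│↓│     │     │↑│     │ │↓ ↰│↓│
│ └─────┴─────┘ ├───╴ ├─┘ ╷ ╵ │
│↳ → → → → → → ↑│     │↓ ↲│↑ ↲│
│ ╶─┬───────────┘ ┌─┐ │ ╶─┴─┐ │
│   │             │ │ │↳ → ↓│ │
├─╴ ├───────╴ ┌───┘ ╵ ├───┐ │ │
│   │         │       │   │↓│ │
│ ┌─┘ ╶─┬─────┤ ╶───┬─┘ ╷ │ └─┤
│ │     │     │     │   │ │↳ ↓│
│ └─┐ ╷ │ ╷ ╶─┴───┐ └───┘ ├─╴ │
│   │ │ │ │       │       │↓ ↲│
├─╴ └─┘ │ ├───┐ ╶─┴─┬───┐ │ ╶─┤
│       │ │   │     │   │ │↳ ↓│
│ ┌───┬─┤ │ ╷ └───┐ ╵ ╷ ╵ └─┐ │
│ │   │ │ │ │     │   │     │↓│
├─┘ ┌─┘ ╵ └─┘ ┌───┤ ╶─┴───┬─┘ │
│   │         │   │       │  ↓│
│ ╶─┴───┐ ┌───┘ ╷ └─┬───┐ │ ╷ │
│       │ │     │   │   │ │ │↓│
├─────╴ └─┘ ┌───┴─╴ ╵ ╷ └─┘ │ │
│           │         │     │B│
└───────────┴─────────┴─────┴─┘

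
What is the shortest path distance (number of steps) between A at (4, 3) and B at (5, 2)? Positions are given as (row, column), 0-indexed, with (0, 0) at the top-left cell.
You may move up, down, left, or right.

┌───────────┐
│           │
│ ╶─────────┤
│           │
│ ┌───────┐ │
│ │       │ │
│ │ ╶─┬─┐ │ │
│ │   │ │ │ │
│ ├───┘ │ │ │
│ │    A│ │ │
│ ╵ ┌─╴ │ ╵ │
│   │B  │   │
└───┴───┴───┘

Finding path from (4, 3) to (5, 2):
Path: (4,3) → (5,3) → (5,2)
Distance: 2 steps

Solution:

┌───────────┐
│           │
│ ╶─────────┤
│           │
│ ┌───────┐ │
│ │       │ │
│ │ ╶─┬─┐ │ │
│ │   │ │ │ │
│ ├───┘ │ │ │
│ │    A│ │ │
│ ╵ ┌─╴ │ ╵ │
│   │B ↲│   │
└───┴───┴───┘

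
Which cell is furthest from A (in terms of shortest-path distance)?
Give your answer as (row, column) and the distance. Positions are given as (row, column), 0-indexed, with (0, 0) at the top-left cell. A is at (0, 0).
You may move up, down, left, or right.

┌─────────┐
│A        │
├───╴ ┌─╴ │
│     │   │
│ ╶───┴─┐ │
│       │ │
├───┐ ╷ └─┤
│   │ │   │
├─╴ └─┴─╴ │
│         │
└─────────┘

Computing BFS distances from A to all cells:
Furthest cell: (3, 0)
Distance: 17 steps

Path from A to the furthest cell:

┌─────────┐
│A → ↓    │
├───╴ ┌─╴ │
│↓ ← ↲│   │
│ ╶───┴─┐ │
│↳ → → ↓│ │
├───┐ ╷ └─┤
│B ↰│ │↳ ↓│
├─╴ └─┴─╴ │
│  ↑ ← ← ↲│
└─────────┘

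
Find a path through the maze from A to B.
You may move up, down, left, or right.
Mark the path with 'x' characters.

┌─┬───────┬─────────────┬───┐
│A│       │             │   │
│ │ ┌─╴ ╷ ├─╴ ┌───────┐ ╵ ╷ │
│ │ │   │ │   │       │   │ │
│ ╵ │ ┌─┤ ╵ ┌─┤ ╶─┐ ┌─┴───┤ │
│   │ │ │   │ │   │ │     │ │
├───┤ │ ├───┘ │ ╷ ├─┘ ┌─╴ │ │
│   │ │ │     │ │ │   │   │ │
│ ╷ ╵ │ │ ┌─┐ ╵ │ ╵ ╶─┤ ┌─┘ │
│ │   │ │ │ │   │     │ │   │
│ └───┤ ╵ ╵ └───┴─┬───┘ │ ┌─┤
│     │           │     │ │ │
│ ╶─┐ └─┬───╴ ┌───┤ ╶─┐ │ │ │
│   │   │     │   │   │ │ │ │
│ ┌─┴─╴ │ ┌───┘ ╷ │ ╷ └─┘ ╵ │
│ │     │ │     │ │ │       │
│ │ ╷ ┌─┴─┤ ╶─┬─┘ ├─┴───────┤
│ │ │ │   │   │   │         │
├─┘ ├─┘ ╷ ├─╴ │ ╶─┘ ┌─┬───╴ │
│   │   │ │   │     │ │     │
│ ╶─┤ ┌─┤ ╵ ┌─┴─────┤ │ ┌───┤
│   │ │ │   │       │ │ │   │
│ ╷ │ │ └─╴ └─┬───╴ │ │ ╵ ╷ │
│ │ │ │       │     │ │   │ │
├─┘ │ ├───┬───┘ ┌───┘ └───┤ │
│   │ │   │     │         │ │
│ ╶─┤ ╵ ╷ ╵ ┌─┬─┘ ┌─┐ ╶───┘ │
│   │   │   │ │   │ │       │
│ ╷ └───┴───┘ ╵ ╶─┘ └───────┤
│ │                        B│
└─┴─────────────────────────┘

Finding the shortest path through the maze:
Path length: 47 steps
Directions: down → down → right → up → up → right → right → down → left → down → down → down → left → up → left → down → down → right → right → down → right → down → left → left → down → down → left → down → right → down → down → left → down → right → down → right → right → right → right → right → right → right → right → right → right → right → right

Solution:

┌─┬───────┬─────────────┬───┐
│A│x x x  │             │   │
│ │ ┌─╴ ╷ ├─╴ ┌───────┐ ╵ ╷ │
│x│x│x x│ │   │       │   │ │
│ ╵ │ ┌─┤ ╵ ┌─┤ ╶─┐ ┌─┴───┤ │
│x x│x│ │   │ │   │ │     │ │
├───┤ │ ├───┘ │ ╷ ├─┘ ┌─╴ │ │
│x x│x│ │     │ │ │   │   │ │
│ ╷ ╵ │ │ ┌─┐ ╵ │ ╵ ╶─┤ ┌─┘ │
│x│x x│ │ │ │   │     │ │   │
│ └───┤ ╵ ╵ └───┴─┬───┘ │ ┌─┤
│x x x│           │     │ │ │
│ ╶─┐ └─┬───╴ ┌───┤ ╶─┐ │ │ │
│   │x x│     │   │   │ │ │ │
│ ┌─┴─╴ │ ┌───┘ ╷ │ ╷ └─┘ ╵ │
│ │x x x│ │     │ │ │       │
│ │ ╷ ┌─┴─┤ ╶─┬─┘ ├─┴───────┤
│ │x│ │   │   │   │         │
├─┘ ├─┘ ╷ ├─╴ │ ╶─┘ ┌─┬───╴ │
│x x│   │ │   │     │ │     │
│ ╶─┤ ┌─┤ ╵ ┌─┴─────┤ │ ┌───┤
│x x│ │ │   │       │ │ │   │
│ ╷ │ │ └─╴ └─┬───╴ │ │ ╵ ╷ │
│ │x│ │       │     │ │   │ │
├─┘ │ ├───┬───┘ ┌───┘ └───┤ │
│x x│ │   │     │         │ │
│ ╶─┤ ╵ ╷ ╵ ┌─┬─┘ ┌─┐ ╶───┘ │
│x x│   │   │ │   │ │       │
│ ╷ └───┴───┘ ╵ ╶─┘ └───────┤
│ │x x x x x x x x x x x x B│
└─┴─────────────────────────┘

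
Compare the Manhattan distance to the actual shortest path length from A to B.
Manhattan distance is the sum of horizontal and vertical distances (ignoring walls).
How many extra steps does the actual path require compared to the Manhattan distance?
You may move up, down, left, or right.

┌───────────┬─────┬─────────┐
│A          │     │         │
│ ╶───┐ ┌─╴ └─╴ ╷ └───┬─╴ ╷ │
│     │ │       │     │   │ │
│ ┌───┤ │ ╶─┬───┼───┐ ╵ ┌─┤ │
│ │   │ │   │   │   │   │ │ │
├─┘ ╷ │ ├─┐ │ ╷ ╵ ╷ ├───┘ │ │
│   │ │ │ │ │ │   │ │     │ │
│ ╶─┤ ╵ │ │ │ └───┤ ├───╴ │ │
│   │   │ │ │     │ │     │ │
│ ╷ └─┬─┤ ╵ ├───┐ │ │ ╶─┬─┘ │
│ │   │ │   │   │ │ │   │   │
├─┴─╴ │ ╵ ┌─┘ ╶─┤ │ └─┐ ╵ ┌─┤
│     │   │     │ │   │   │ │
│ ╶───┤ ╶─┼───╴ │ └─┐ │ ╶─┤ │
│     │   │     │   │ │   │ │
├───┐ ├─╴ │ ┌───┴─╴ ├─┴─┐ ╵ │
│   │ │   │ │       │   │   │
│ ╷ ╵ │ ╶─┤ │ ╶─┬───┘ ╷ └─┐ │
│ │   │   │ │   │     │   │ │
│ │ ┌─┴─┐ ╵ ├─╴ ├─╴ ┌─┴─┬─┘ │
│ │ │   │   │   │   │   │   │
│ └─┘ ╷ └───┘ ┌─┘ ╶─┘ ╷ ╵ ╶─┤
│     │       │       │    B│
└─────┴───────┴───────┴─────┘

Manhattan distance: |11 - 0| + |13 - 0| = 24
Actual path length: 36
Extra steps: 36 - 24 = 12

Solution:

┌───────────┬─────┬─────────┐
│A → → → → ↓│  ↱ ↓│      ↱ ↓│
│ ╶───┐ ┌─╴ └─╴ ╷ └───┬─╴ ╷ │
│     │ │  ↳ → ↑│↳ → ↓│↱ ↑│↓│
│ ┌───┤ │ ╶─┬───┼───┐ ╵ ┌─┤ │
│ │   │ │   │   │   │↳ ↑│ │↓│
├─┘ ╷ │ ├─┐ │ ╷ ╵ ╷ ├───┘ │ │
│   │ │ │ │ │ │   │ │     │↓│
│ ╶─┤ ╵ │ │ │ └───┤ ├───╴ │ │
│   │   │ │ │     │ │     │↓│
│ ╷ └─┬─┤ ╵ ├───┐ │ │ ╶─┬─┘ │
│ │   │ │   │   │ │ │   │↓ ↲│
├─┴─╴ │ ╵ ┌─┘ ╶─┤ │ └─┐ ╵ ┌─┤
│     │   │     │ │   │↓ ↲│ │
│ ╶───┤ ╶─┼───╴ │ └─┐ │ ╶─┤ │
│     │   │     │   │ │↳ ↓│ │
├───┐ ├─╴ │ ┌───┴─╴ ├─┴─┐ ╵ │
│   │ │   │ │       │   │↳ ↓│
│ ╷ ╵ │ ╶─┤ │ ╶─┬───┘ ╷ └─┐ │
│ │   │   │ │   │     │   │↓│
│ │ ┌─┴─┐ ╵ ├─╴ ├─╴ ┌─┴─┬─┘ │
│ │ │   │   │   │   │   │↓ ↲│
│ └─┘ ╷ └───┘ ┌─┘ ╶─┘ ╷ ╵ ╶─┤
│     │       │       │  ↳ B│
└─────┴───────┴───────┴─────┘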